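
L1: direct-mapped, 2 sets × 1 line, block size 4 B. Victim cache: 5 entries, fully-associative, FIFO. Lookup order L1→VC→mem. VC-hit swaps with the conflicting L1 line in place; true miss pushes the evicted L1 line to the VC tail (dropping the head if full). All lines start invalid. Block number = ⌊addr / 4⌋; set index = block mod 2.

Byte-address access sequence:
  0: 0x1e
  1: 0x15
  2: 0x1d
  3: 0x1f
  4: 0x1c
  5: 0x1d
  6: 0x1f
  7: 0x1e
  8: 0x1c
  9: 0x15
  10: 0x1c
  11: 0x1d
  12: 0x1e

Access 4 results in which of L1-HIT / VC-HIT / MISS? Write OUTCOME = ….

0: 0x1e (blk 7, set 1) → MISS  vc=[]
1: 0x15 (blk 5, set 1) → MISS  vc=[7]
2: 0x1d (blk 7, set 1) → VC-HIT  vc=[5]
3: 0x1f (blk 7, set 1) → L1-HIT  vc=[5]
4: 0x1c (blk 7, set 1) → L1-HIT  vc=[5]
5: 0x1d (blk 7, set 1) → L1-HIT  vc=[5]
6: 0x1f (blk 7, set 1) → L1-HIT  vc=[5]
7: 0x1e (blk 7, set 1) → L1-HIT  vc=[5]
8: 0x1c (blk 7, set 1) → L1-HIT  vc=[5]
9: 0x15 (blk 5, set 1) → VC-HIT  vc=[7]
10: 0x1c (blk 7, set 1) → VC-HIT  vc=[5]
11: 0x1d (blk 7, set 1) → L1-HIT  vc=[5]
12: 0x1e (blk 7, set 1) → L1-HIT  vc=[5]

OUTCOME = L1-HIT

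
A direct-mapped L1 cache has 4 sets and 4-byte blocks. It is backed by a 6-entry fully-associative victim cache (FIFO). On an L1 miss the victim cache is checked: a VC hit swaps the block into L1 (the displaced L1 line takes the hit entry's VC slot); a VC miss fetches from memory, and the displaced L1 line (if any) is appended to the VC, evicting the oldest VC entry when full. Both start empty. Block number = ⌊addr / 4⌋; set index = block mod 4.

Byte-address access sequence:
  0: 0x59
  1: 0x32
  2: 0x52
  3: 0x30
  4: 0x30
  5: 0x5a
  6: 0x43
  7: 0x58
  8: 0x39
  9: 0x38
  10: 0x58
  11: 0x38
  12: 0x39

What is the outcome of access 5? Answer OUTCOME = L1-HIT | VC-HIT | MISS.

OUTCOME = L1-HIT

#0 0x59→b22/s2 MISS; vc=[]
#1 0x32→b12/s0 MISS; vc=[]
#2 0x52→b20/s0 MISS; vc=[12]
#3 0x30→b12/s0 VC-HIT; vc=[20]
#4 0x30→b12/s0 L1-HIT; vc=[20]
#5 0x5a→b22/s2 L1-HIT; vc=[20]
#6 0x43→b16/s0 MISS; vc=[20,12]
#7 0x58→b22/s2 L1-HIT; vc=[20,12]
#8 0x39→b14/s2 MISS; vc=[20,12,22]
#9 0x38→b14/s2 L1-HIT; vc=[20,12,22]
#10 0x58→b22/s2 VC-HIT; vc=[20,12,14]
#11 0x38→b14/s2 VC-HIT; vc=[20,12,22]
#12 0x39→b14/s2 L1-HIT; vc=[20,12,22]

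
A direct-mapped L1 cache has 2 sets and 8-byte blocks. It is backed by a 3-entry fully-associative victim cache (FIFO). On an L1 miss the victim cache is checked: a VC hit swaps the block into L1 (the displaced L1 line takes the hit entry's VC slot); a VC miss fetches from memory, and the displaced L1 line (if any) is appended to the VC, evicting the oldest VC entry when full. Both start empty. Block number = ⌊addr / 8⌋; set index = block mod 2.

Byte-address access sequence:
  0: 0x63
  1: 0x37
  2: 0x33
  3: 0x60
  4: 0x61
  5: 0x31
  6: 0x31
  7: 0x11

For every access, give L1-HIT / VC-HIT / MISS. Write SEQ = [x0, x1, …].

SEQ = [MISS, MISS, L1-HIT, VC-HIT, L1-HIT, VC-HIT, L1-HIT, MISS]

#0 0x63→b12/s0 MISS; vc=[]
#1 0x37→b6/s0 MISS; vc=[12]
#2 0x33→b6/s0 L1-HIT; vc=[12]
#3 0x60→b12/s0 VC-HIT; vc=[6]
#4 0x61→b12/s0 L1-HIT; vc=[6]
#5 0x31→b6/s0 VC-HIT; vc=[12]
#6 0x31→b6/s0 L1-HIT; vc=[12]
#7 0x11→b2/s0 MISS; vc=[12,6]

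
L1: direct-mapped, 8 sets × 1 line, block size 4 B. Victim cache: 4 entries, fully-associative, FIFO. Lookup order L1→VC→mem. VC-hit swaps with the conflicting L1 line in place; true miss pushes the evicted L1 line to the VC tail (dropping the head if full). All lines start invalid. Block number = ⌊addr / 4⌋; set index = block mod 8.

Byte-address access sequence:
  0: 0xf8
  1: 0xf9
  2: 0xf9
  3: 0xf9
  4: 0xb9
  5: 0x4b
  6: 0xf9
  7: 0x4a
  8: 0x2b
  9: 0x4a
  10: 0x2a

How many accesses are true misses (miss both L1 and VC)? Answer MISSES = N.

0: 0xf8 (blk 62, set 6) → MISS  vc=[]
1: 0xf9 (blk 62, set 6) → L1-HIT  vc=[]
2: 0xf9 (blk 62, set 6) → L1-HIT  vc=[]
3: 0xf9 (blk 62, set 6) → L1-HIT  vc=[]
4: 0xb9 (blk 46, set 6) → MISS  vc=[62]
5: 0x4b (blk 18, set 2) → MISS  vc=[62]
6: 0xf9 (blk 62, set 6) → VC-HIT  vc=[46]
7: 0x4a (blk 18, set 2) → L1-HIT  vc=[46]
8: 0x2b (blk 10, set 2) → MISS  vc=[46, 18]
9: 0x4a (blk 18, set 2) → VC-HIT  vc=[46, 10]
10: 0x2a (blk 10, set 2) → VC-HIT  vc=[46, 18]

MISSES = 4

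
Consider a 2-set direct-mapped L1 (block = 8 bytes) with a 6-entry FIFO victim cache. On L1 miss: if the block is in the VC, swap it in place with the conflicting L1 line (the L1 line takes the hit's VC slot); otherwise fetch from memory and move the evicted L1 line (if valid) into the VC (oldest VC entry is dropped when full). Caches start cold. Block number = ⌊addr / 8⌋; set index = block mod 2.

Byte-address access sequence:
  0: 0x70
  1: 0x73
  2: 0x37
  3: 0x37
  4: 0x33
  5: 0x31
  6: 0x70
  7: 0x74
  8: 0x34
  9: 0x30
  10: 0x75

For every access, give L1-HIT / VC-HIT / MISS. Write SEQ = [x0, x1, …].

SEQ = [MISS, L1-HIT, MISS, L1-HIT, L1-HIT, L1-HIT, VC-HIT, L1-HIT, VC-HIT, L1-HIT, VC-HIT]

  [0] addr=0x70 blk=14 s=0: MISS | VC []
  [1] addr=0x73 blk=14 s=0: L1-HIT | VC []
  [2] addr=0x37 blk=6 s=0: MISS | VC [14]
  [3] addr=0x37 blk=6 s=0: L1-HIT | VC [14]
  [4] addr=0x33 blk=6 s=0: L1-HIT | VC [14]
  [5] addr=0x31 blk=6 s=0: L1-HIT | VC [14]
  [6] addr=0x70 blk=14 s=0: VC-HIT | VC [6]
  [7] addr=0x74 blk=14 s=0: L1-HIT | VC [6]
  [8] addr=0x34 blk=6 s=0: VC-HIT | VC [14]
  [9] addr=0x30 blk=6 s=0: L1-HIT | VC [14]
  [10] addr=0x75 blk=14 s=0: VC-HIT | VC [6]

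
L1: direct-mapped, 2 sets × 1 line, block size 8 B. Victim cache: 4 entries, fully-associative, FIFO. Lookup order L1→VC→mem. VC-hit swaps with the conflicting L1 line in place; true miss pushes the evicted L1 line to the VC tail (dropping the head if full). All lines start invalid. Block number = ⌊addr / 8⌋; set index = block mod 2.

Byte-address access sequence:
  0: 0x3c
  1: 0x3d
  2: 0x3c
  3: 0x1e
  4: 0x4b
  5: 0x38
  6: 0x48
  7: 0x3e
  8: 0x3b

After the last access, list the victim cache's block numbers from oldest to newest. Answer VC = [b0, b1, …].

  [0] addr=0x3c blk=7 s=1: MISS | VC []
  [1] addr=0x3d blk=7 s=1: L1-HIT | VC []
  [2] addr=0x3c blk=7 s=1: L1-HIT | VC []
  [3] addr=0x1e blk=3 s=1: MISS | VC [7]
  [4] addr=0x4b blk=9 s=1: MISS | VC [7, 3]
  [5] addr=0x38 blk=7 s=1: VC-HIT | VC [9, 3]
  [6] addr=0x48 blk=9 s=1: VC-HIT | VC [7, 3]
  [7] addr=0x3e blk=7 s=1: VC-HIT | VC [9, 3]
  [8] addr=0x3b blk=7 s=1: L1-HIT | VC [9, 3]

VC = [9, 3]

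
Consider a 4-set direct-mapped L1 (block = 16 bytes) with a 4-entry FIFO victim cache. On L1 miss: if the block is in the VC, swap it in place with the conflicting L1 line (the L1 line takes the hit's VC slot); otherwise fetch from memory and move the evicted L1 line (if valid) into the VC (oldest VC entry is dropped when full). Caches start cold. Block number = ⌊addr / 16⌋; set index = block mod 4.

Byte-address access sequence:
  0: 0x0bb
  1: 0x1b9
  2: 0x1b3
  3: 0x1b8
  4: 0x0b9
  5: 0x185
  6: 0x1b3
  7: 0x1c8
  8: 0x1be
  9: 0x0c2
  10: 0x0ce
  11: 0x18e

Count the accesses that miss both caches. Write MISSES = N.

0: 0xbb (blk 11, set 3) → MISS  vc=[]
1: 0x1b9 (blk 27, set 3) → MISS  vc=[11]
2: 0x1b3 (blk 27, set 3) → L1-HIT  vc=[11]
3: 0x1b8 (blk 27, set 3) → L1-HIT  vc=[11]
4: 0xb9 (blk 11, set 3) → VC-HIT  vc=[27]
5: 0x185 (blk 24, set 0) → MISS  vc=[27]
6: 0x1b3 (blk 27, set 3) → VC-HIT  vc=[11]
7: 0x1c8 (blk 28, set 0) → MISS  vc=[11, 24]
8: 0x1be (blk 27, set 3) → L1-HIT  vc=[11, 24]
9: 0xc2 (blk 12, set 0) → MISS  vc=[11, 24, 28]
10: 0xce (blk 12, set 0) → L1-HIT  vc=[11, 24, 28]
11: 0x18e (blk 24, set 0) → VC-HIT  vc=[11, 12, 28]

MISSES = 5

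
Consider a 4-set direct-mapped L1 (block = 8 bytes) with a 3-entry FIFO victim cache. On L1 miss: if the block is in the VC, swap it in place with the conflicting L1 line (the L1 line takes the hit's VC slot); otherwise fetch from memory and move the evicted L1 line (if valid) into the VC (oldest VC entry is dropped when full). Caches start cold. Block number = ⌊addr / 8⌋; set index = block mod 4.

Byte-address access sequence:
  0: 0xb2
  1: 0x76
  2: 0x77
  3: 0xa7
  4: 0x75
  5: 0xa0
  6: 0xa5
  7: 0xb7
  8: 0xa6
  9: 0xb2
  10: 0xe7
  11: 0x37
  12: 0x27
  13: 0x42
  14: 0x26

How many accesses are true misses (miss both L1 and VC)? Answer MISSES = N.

#0 0xb2→b22/s2 MISS; vc=[]
#1 0x76→b14/s2 MISS; vc=[22]
#2 0x77→b14/s2 L1-HIT; vc=[22]
#3 0xa7→b20/s0 MISS; vc=[22]
#4 0x75→b14/s2 L1-HIT; vc=[22]
#5 0xa0→b20/s0 L1-HIT; vc=[22]
#6 0xa5→b20/s0 L1-HIT; vc=[22]
#7 0xb7→b22/s2 VC-HIT; vc=[14]
#8 0xa6→b20/s0 L1-HIT; vc=[14]
#9 0xb2→b22/s2 L1-HIT; vc=[14]
#10 0xe7→b28/s0 MISS; vc=[14,20]
#11 0x37→b6/s2 MISS; vc=[14,20,22]
#12 0x27→b4/s0 MISS; vc=[20,22,28]
#13 0x42→b8/s0 MISS; vc=[22,28,4]
#14 0x26→b4/s0 VC-HIT; vc=[22,28,8]

MISSES = 7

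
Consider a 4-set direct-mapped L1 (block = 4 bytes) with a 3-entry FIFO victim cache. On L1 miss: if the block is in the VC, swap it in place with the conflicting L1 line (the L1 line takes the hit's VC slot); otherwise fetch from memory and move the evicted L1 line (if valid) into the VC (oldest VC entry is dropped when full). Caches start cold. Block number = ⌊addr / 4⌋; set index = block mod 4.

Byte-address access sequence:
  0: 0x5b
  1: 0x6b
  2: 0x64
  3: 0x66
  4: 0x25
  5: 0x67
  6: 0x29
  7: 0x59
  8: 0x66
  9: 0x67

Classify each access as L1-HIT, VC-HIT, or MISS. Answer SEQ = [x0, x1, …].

#0 0x5b→b22/s2 MISS; vc=[]
#1 0x6b→b26/s2 MISS; vc=[22]
#2 0x64→b25/s1 MISS; vc=[22]
#3 0x66→b25/s1 L1-HIT; vc=[22]
#4 0x25→b9/s1 MISS; vc=[22,25]
#5 0x67→b25/s1 VC-HIT; vc=[22,9]
#6 0x29→b10/s2 MISS; vc=[22,9,26]
#7 0x59→b22/s2 VC-HIT; vc=[10,9,26]
#8 0x66→b25/s1 L1-HIT; vc=[10,9,26]
#9 0x67→b25/s1 L1-HIT; vc=[10,9,26]

SEQ = [MISS, MISS, MISS, L1-HIT, MISS, VC-HIT, MISS, VC-HIT, L1-HIT, L1-HIT]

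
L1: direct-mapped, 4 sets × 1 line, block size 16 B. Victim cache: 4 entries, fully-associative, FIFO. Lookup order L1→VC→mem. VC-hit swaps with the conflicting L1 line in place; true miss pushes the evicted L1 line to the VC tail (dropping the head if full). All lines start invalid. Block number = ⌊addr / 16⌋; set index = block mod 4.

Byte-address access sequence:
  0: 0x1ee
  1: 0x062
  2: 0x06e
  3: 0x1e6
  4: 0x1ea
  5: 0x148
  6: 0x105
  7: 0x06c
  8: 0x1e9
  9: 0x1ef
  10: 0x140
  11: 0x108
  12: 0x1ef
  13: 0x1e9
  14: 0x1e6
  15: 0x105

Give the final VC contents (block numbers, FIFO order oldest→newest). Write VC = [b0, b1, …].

VC = [6, 20]

#0 0x1ee→b30/s2 MISS; vc=[]
#1 0x62→b6/s2 MISS; vc=[30]
#2 0x6e→b6/s2 L1-HIT; vc=[30]
#3 0x1e6→b30/s2 VC-HIT; vc=[6]
#4 0x1ea→b30/s2 L1-HIT; vc=[6]
#5 0x148→b20/s0 MISS; vc=[6]
#6 0x105→b16/s0 MISS; vc=[6,20]
#7 0x6c→b6/s2 VC-HIT; vc=[30,20]
#8 0x1e9→b30/s2 VC-HIT; vc=[6,20]
#9 0x1ef→b30/s2 L1-HIT; vc=[6,20]
#10 0x140→b20/s0 VC-HIT; vc=[6,16]
#11 0x108→b16/s0 VC-HIT; vc=[6,20]
#12 0x1ef→b30/s2 L1-HIT; vc=[6,20]
#13 0x1e9→b30/s2 L1-HIT; vc=[6,20]
#14 0x1e6→b30/s2 L1-HIT; vc=[6,20]
#15 0x105→b16/s0 L1-HIT; vc=[6,20]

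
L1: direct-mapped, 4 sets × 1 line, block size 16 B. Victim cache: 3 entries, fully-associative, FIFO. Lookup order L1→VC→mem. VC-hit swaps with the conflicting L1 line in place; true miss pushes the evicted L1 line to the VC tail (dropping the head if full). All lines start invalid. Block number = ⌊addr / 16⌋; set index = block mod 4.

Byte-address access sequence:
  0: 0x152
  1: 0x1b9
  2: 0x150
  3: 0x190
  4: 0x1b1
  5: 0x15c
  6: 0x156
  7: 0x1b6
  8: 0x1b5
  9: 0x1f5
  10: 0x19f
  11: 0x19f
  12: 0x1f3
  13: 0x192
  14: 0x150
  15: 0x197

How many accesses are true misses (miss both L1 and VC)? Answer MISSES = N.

MISSES = 4

  [0] addr=0x152 blk=21 s=1: MISS | VC []
  [1] addr=0x1b9 blk=27 s=3: MISS | VC []
  [2] addr=0x150 blk=21 s=1: L1-HIT | VC []
  [3] addr=0x190 blk=25 s=1: MISS | VC [21]
  [4] addr=0x1b1 blk=27 s=3: L1-HIT | VC [21]
  [5] addr=0x15c blk=21 s=1: VC-HIT | VC [25]
  [6] addr=0x156 blk=21 s=1: L1-HIT | VC [25]
  [7] addr=0x1b6 blk=27 s=3: L1-HIT | VC [25]
  [8] addr=0x1b5 blk=27 s=3: L1-HIT | VC [25]
  [9] addr=0x1f5 blk=31 s=3: MISS | VC [25, 27]
  [10] addr=0x19f blk=25 s=1: VC-HIT | VC [21, 27]
  [11] addr=0x19f blk=25 s=1: L1-HIT | VC [21, 27]
  [12] addr=0x1f3 blk=31 s=3: L1-HIT | VC [21, 27]
  [13] addr=0x192 blk=25 s=1: L1-HIT | VC [21, 27]
  [14] addr=0x150 blk=21 s=1: VC-HIT | VC [25, 27]
  [15] addr=0x197 blk=25 s=1: VC-HIT | VC [21, 27]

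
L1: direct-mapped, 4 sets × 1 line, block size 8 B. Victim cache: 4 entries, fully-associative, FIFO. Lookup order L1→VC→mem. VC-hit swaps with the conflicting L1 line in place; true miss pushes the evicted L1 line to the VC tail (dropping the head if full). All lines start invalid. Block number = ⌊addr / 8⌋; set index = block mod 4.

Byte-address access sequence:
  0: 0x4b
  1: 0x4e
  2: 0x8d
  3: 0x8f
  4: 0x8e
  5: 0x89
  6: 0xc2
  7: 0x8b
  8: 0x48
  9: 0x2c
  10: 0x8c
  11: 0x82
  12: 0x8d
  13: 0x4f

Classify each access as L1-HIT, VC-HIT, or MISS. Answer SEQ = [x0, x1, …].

0: 0x4b (blk 9, set 1) → MISS  vc=[]
1: 0x4e (blk 9, set 1) → L1-HIT  vc=[]
2: 0x8d (blk 17, set 1) → MISS  vc=[9]
3: 0x8f (blk 17, set 1) → L1-HIT  vc=[9]
4: 0x8e (blk 17, set 1) → L1-HIT  vc=[9]
5: 0x89 (blk 17, set 1) → L1-HIT  vc=[9]
6: 0xc2 (blk 24, set 0) → MISS  vc=[9]
7: 0x8b (blk 17, set 1) → L1-HIT  vc=[9]
8: 0x48 (blk 9, set 1) → VC-HIT  vc=[17]
9: 0x2c (blk 5, set 1) → MISS  vc=[17, 9]
10: 0x8c (blk 17, set 1) → VC-HIT  vc=[5, 9]
11: 0x82 (blk 16, set 0) → MISS  vc=[5, 9, 24]
12: 0x8d (blk 17, set 1) → L1-HIT  vc=[5, 9, 24]
13: 0x4f (blk 9, set 1) → VC-HIT  vc=[5, 17, 24]

SEQ = [MISS, L1-HIT, MISS, L1-HIT, L1-HIT, L1-HIT, MISS, L1-HIT, VC-HIT, MISS, VC-HIT, MISS, L1-HIT, VC-HIT]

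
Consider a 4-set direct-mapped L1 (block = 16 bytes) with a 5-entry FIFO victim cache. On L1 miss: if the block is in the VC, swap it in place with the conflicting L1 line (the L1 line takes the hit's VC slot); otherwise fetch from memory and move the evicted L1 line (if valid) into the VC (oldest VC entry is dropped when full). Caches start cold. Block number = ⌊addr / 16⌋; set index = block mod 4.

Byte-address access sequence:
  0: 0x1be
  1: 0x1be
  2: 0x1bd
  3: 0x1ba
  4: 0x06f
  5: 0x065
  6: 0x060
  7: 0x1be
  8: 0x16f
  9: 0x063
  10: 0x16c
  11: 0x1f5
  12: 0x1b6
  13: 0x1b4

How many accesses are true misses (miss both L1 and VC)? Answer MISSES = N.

MISSES = 4

0: 0x1be (blk 27, set 3) → MISS  vc=[]
1: 0x1be (blk 27, set 3) → L1-HIT  vc=[]
2: 0x1bd (blk 27, set 3) → L1-HIT  vc=[]
3: 0x1ba (blk 27, set 3) → L1-HIT  vc=[]
4: 0x6f (blk 6, set 2) → MISS  vc=[]
5: 0x65 (blk 6, set 2) → L1-HIT  vc=[]
6: 0x60 (blk 6, set 2) → L1-HIT  vc=[]
7: 0x1be (blk 27, set 3) → L1-HIT  vc=[]
8: 0x16f (blk 22, set 2) → MISS  vc=[6]
9: 0x63 (blk 6, set 2) → VC-HIT  vc=[22]
10: 0x16c (blk 22, set 2) → VC-HIT  vc=[6]
11: 0x1f5 (blk 31, set 3) → MISS  vc=[6, 27]
12: 0x1b6 (blk 27, set 3) → VC-HIT  vc=[6, 31]
13: 0x1b4 (blk 27, set 3) → L1-HIT  vc=[6, 31]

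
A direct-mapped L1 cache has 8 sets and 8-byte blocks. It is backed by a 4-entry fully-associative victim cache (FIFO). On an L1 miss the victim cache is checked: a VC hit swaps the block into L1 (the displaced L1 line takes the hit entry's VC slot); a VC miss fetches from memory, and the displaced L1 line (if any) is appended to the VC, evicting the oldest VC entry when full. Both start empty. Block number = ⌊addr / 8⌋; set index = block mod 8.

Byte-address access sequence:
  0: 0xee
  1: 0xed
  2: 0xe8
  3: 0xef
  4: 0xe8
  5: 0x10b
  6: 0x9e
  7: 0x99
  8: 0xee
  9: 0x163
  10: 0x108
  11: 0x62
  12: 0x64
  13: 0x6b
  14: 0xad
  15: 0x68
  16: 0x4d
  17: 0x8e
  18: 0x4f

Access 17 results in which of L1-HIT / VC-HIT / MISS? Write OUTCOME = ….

#0 0xee→b29/s5 MISS; vc=[]
#1 0xed→b29/s5 L1-HIT; vc=[]
#2 0xe8→b29/s5 L1-HIT; vc=[]
#3 0xef→b29/s5 L1-HIT; vc=[]
#4 0xe8→b29/s5 L1-HIT; vc=[]
#5 0x10b→b33/s1 MISS; vc=[]
#6 0x9e→b19/s3 MISS; vc=[]
#7 0x99→b19/s3 L1-HIT; vc=[]
#8 0xee→b29/s5 L1-HIT; vc=[]
#9 0x163→b44/s4 MISS; vc=[]
#10 0x108→b33/s1 L1-HIT; vc=[]
#11 0x62→b12/s4 MISS; vc=[44]
#12 0x64→b12/s4 L1-HIT; vc=[44]
#13 0x6b→b13/s5 MISS; vc=[44,29]
#14 0xad→b21/s5 MISS; vc=[44,29,13]
#15 0x68→b13/s5 VC-HIT; vc=[44,29,21]
#16 0x4d→b9/s1 MISS; vc=[44,29,21,33]
#17 0x8e→b17/s1 MISS; vc=[29,21,33,9]
#18 0x4f→b9/s1 VC-HIT; vc=[29,21,33,17]

OUTCOME = MISS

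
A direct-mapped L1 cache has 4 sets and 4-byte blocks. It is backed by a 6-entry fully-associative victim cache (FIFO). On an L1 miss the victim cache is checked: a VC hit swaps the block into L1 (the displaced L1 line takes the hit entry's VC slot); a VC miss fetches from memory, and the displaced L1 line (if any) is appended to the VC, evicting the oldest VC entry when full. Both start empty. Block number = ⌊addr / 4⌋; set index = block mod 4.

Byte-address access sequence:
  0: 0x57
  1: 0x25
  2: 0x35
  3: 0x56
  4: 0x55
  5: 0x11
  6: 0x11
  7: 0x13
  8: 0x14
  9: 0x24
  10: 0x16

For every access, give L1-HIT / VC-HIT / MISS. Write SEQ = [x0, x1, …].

SEQ = [MISS, MISS, MISS, VC-HIT, L1-HIT, MISS, L1-HIT, L1-HIT, MISS, VC-HIT, VC-HIT]

  [0] addr=0x57 blk=21 s=1: MISS | VC []
  [1] addr=0x25 blk=9 s=1: MISS | VC [21]
  [2] addr=0x35 blk=13 s=1: MISS | VC [21, 9]
  [3] addr=0x56 blk=21 s=1: VC-HIT | VC [13, 9]
  [4] addr=0x55 blk=21 s=1: L1-HIT | VC [13, 9]
  [5] addr=0x11 blk=4 s=0: MISS | VC [13, 9]
  [6] addr=0x11 blk=4 s=0: L1-HIT | VC [13, 9]
  [7] addr=0x13 blk=4 s=0: L1-HIT | VC [13, 9]
  [8] addr=0x14 blk=5 s=1: MISS | VC [13, 9, 21]
  [9] addr=0x24 blk=9 s=1: VC-HIT | VC [13, 5, 21]
  [10] addr=0x16 blk=5 s=1: VC-HIT | VC [13, 9, 21]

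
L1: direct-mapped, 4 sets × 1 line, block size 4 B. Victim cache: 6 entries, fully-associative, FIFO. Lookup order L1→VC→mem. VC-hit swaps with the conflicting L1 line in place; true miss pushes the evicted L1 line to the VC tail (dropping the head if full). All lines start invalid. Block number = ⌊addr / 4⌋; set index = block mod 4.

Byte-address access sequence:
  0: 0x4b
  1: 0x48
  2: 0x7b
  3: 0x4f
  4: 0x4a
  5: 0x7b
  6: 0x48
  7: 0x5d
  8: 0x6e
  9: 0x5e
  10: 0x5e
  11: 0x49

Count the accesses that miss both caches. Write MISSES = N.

  [0] addr=0x4b blk=18 s=2: MISS | VC []
  [1] addr=0x48 blk=18 s=2: L1-HIT | VC []
  [2] addr=0x7b blk=30 s=2: MISS | VC [18]
  [3] addr=0x4f blk=19 s=3: MISS | VC [18]
  [4] addr=0x4a blk=18 s=2: VC-HIT | VC [30]
  [5] addr=0x7b blk=30 s=2: VC-HIT | VC [18]
  [6] addr=0x48 blk=18 s=2: VC-HIT | VC [30]
  [7] addr=0x5d blk=23 s=3: MISS | VC [30, 19]
  [8] addr=0x6e blk=27 s=3: MISS | VC [30, 19, 23]
  [9] addr=0x5e blk=23 s=3: VC-HIT | VC [30, 19, 27]
  [10] addr=0x5e blk=23 s=3: L1-HIT | VC [30, 19, 27]
  [11] addr=0x49 blk=18 s=2: L1-HIT | VC [30, 19, 27]

MISSES = 5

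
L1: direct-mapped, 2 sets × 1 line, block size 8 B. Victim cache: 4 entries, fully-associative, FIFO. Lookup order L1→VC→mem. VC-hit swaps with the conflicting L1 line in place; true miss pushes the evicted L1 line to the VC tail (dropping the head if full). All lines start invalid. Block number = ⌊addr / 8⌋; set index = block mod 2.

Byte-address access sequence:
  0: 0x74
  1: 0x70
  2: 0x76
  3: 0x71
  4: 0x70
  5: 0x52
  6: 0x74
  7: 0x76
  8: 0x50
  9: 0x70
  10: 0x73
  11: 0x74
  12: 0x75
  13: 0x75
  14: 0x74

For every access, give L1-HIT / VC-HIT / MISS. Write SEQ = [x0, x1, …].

#0 0x74→b14/s0 MISS; vc=[]
#1 0x70→b14/s0 L1-HIT; vc=[]
#2 0x76→b14/s0 L1-HIT; vc=[]
#3 0x71→b14/s0 L1-HIT; vc=[]
#4 0x70→b14/s0 L1-HIT; vc=[]
#5 0x52→b10/s0 MISS; vc=[14]
#6 0x74→b14/s0 VC-HIT; vc=[10]
#7 0x76→b14/s0 L1-HIT; vc=[10]
#8 0x50→b10/s0 VC-HIT; vc=[14]
#9 0x70→b14/s0 VC-HIT; vc=[10]
#10 0x73→b14/s0 L1-HIT; vc=[10]
#11 0x74→b14/s0 L1-HIT; vc=[10]
#12 0x75→b14/s0 L1-HIT; vc=[10]
#13 0x75→b14/s0 L1-HIT; vc=[10]
#14 0x74→b14/s0 L1-HIT; vc=[10]

SEQ = [MISS, L1-HIT, L1-HIT, L1-HIT, L1-HIT, MISS, VC-HIT, L1-HIT, VC-HIT, VC-HIT, L1-HIT, L1-HIT, L1-HIT, L1-HIT, L1-HIT]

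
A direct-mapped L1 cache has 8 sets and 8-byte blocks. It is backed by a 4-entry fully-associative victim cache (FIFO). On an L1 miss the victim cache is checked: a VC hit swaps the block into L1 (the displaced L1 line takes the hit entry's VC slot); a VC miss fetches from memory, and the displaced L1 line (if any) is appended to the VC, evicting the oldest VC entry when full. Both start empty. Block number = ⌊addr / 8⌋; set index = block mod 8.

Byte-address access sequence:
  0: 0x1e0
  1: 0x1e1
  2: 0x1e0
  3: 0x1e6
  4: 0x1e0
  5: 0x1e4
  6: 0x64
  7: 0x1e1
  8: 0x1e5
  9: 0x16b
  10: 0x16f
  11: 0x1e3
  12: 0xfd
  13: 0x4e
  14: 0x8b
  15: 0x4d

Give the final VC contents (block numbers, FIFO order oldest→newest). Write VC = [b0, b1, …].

VC = [12, 17]

0: 0x1e0 (blk 60, set 4) → MISS  vc=[]
1: 0x1e1 (blk 60, set 4) → L1-HIT  vc=[]
2: 0x1e0 (blk 60, set 4) → L1-HIT  vc=[]
3: 0x1e6 (blk 60, set 4) → L1-HIT  vc=[]
4: 0x1e0 (blk 60, set 4) → L1-HIT  vc=[]
5: 0x1e4 (blk 60, set 4) → L1-HIT  vc=[]
6: 0x64 (blk 12, set 4) → MISS  vc=[60]
7: 0x1e1 (blk 60, set 4) → VC-HIT  vc=[12]
8: 0x1e5 (blk 60, set 4) → L1-HIT  vc=[12]
9: 0x16b (blk 45, set 5) → MISS  vc=[12]
10: 0x16f (blk 45, set 5) → L1-HIT  vc=[12]
11: 0x1e3 (blk 60, set 4) → L1-HIT  vc=[12]
12: 0xfd (blk 31, set 7) → MISS  vc=[12]
13: 0x4e (blk 9, set 1) → MISS  vc=[12]
14: 0x8b (blk 17, set 1) → MISS  vc=[12, 9]
15: 0x4d (blk 9, set 1) → VC-HIT  vc=[12, 17]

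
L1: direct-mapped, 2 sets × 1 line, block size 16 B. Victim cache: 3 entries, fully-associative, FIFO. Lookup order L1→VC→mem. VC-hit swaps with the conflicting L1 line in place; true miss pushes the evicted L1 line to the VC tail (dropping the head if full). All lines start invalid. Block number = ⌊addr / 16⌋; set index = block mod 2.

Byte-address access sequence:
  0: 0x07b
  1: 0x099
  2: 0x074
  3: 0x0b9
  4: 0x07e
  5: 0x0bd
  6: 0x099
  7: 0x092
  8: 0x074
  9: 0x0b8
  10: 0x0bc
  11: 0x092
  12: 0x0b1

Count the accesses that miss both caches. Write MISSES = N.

MISSES = 3

#0 0x7b→b7/s1 MISS; vc=[]
#1 0x99→b9/s1 MISS; vc=[7]
#2 0x74→b7/s1 VC-HIT; vc=[9]
#3 0xb9→b11/s1 MISS; vc=[9,7]
#4 0x7e→b7/s1 VC-HIT; vc=[9,11]
#5 0xbd→b11/s1 VC-HIT; vc=[9,7]
#6 0x99→b9/s1 VC-HIT; vc=[11,7]
#7 0x92→b9/s1 L1-HIT; vc=[11,7]
#8 0x74→b7/s1 VC-HIT; vc=[11,9]
#9 0xb8→b11/s1 VC-HIT; vc=[7,9]
#10 0xbc→b11/s1 L1-HIT; vc=[7,9]
#11 0x92→b9/s1 VC-HIT; vc=[7,11]
#12 0xb1→b11/s1 VC-HIT; vc=[7,9]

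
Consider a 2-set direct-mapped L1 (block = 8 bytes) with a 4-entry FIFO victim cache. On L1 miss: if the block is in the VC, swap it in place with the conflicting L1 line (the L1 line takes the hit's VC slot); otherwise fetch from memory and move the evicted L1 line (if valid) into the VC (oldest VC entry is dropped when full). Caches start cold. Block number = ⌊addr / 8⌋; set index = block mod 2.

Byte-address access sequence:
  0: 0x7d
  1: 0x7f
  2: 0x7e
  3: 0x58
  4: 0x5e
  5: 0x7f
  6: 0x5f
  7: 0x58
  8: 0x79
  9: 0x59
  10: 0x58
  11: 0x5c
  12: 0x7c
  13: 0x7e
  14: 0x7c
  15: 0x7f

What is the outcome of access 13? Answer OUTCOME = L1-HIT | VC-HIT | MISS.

OUTCOME = L1-HIT

  [0] addr=0x7d blk=15 s=1: MISS | VC []
  [1] addr=0x7f blk=15 s=1: L1-HIT | VC []
  [2] addr=0x7e blk=15 s=1: L1-HIT | VC []
  [3] addr=0x58 blk=11 s=1: MISS | VC [15]
  [4] addr=0x5e blk=11 s=1: L1-HIT | VC [15]
  [5] addr=0x7f blk=15 s=1: VC-HIT | VC [11]
  [6] addr=0x5f blk=11 s=1: VC-HIT | VC [15]
  [7] addr=0x58 blk=11 s=1: L1-HIT | VC [15]
  [8] addr=0x79 blk=15 s=1: VC-HIT | VC [11]
  [9] addr=0x59 blk=11 s=1: VC-HIT | VC [15]
  [10] addr=0x58 blk=11 s=1: L1-HIT | VC [15]
  [11] addr=0x5c blk=11 s=1: L1-HIT | VC [15]
  [12] addr=0x7c blk=15 s=1: VC-HIT | VC [11]
  [13] addr=0x7e blk=15 s=1: L1-HIT | VC [11]
  [14] addr=0x7c blk=15 s=1: L1-HIT | VC [11]
  [15] addr=0x7f blk=15 s=1: L1-HIT | VC [11]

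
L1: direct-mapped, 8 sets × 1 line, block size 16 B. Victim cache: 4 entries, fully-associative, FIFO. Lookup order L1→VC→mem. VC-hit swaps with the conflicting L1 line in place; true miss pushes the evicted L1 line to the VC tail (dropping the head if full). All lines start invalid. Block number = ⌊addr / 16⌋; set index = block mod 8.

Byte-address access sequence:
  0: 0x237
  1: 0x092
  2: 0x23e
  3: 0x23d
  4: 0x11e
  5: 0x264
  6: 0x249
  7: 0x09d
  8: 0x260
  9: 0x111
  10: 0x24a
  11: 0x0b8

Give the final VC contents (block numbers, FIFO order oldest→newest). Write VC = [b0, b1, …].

VC = [9, 35]

  [0] addr=0x237 blk=35 s=3: MISS | VC []
  [1] addr=0x92 blk=9 s=1: MISS | VC []
  [2] addr=0x23e blk=35 s=3: L1-HIT | VC []
  [3] addr=0x23d blk=35 s=3: L1-HIT | VC []
  [4] addr=0x11e blk=17 s=1: MISS | VC [9]
  [5] addr=0x264 blk=38 s=6: MISS | VC [9]
  [6] addr=0x249 blk=36 s=4: MISS | VC [9]
  [7] addr=0x9d blk=9 s=1: VC-HIT | VC [17]
  [8] addr=0x260 blk=38 s=6: L1-HIT | VC [17]
  [9] addr=0x111 blk=17 s=1: VC-HIT | VC [9]
  [10] addr=0x24a blk=36 s=4: L1-HIT | VC [9]
  [11] addr=0xb8 blk=11 s=3: MISS | VC [9, 35]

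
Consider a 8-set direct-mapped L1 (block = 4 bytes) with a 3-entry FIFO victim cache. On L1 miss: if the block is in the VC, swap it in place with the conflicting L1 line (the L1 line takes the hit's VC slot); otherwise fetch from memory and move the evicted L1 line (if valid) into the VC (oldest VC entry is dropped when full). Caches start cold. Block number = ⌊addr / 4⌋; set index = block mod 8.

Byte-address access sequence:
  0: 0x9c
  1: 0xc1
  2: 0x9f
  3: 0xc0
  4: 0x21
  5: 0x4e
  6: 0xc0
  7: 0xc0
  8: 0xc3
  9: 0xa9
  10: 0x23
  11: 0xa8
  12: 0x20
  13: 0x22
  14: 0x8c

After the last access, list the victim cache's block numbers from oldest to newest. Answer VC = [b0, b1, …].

  [0] addr=0x9c blk=39 s=7: MISS | VC []
  [1] addr=0xc1 blk=48 s=0: MISS | VC []
  [2] addr=0x9f blk=39 s=7: L1-HIT | VC []
  [3] addr=0xc0 blk=48 s=0: L1-HIT | VC []
  [4] addr=0x21 blk=8 s=0: MISS | VC [48]
  [5] addr=0x4e blk=19 s=3: MISS | VC [48]
  [6] addr=0xc0 blk=48 s=0: VC-HIT | VC [8]
  [7] addr=0xc0 blk=48 s=0: L1-HIT | VC [8]
  [8] addr=0xc3 blk=48 s=0: L1-HIT | VC [8]
  [9] addr=0xa9 blk=42 s=2: MISS | VC [8]
  [10] addr=0x23 blk=8 s=0: VC-HIT | VC [48]
  [11] addr=0xa8 blk=42 s=2: L1-HIT | VC [48]
  [12] addr=0x20 blk=8 s=0: L1-HIT | VC [48]
  [13] addr=0x22 blk=8 s=0: L1-HIT | VC [48]
  [14] addr=0x8c blk=35 s=3: MISS | VC [48, 19]

VC = [48, 19]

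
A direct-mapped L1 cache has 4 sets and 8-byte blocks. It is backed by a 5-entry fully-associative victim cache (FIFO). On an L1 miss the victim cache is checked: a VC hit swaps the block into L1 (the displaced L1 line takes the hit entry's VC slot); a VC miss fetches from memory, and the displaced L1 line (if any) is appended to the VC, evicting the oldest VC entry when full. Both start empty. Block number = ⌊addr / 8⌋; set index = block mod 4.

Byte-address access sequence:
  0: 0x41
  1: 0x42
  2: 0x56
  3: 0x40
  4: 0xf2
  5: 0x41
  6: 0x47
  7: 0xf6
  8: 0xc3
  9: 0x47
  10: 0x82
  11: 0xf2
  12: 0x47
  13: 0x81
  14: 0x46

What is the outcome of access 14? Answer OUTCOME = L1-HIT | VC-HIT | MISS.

  [0] addr=0x41 blk=8 s=0: MISS | VC []
  [1] addr=0x42 blk=8 s=0: L1-HIT | VC []
  [2] addr=0x56 blk=10 s=2: MISS | VC []
  [3] addr=0x40 blk=8 s=0: L1-HIT | VC []
  [4] addr=0xf2 blk=30 s=2: MISS | VC [10]
  [5] addr=0x41 blk=8 s=0: L1-HIT | VC [10]
  [6] addr=0x47 blk=8 s=0: L1-HIT | VC [10]
  [7] addr=0xf6 blk=30 s=2: L1-HIT | VC [10]
  [8] addr=0xc3 blk=24 s=0: MISS | VC [10, 8]
  [9] addr=0x47 blk=8 s=0: VC-HIT | VC [10, 24]
  [10] addr=0x82 blk=16 s=0: MISS | VC [10, 24, 8]
  [11] addr=0xf2 blk=30 s=2: L1-HIT | VC [10, 24, 8]
  [12] addr=0x47 blk=8 s=0: VC-HIT | VC [10, 24, 16]
  [13] addr=0x81 blk=16 s=0: VC-HIT | VC [10, 24, 8]
  [14] addr=0x46 blk=8 s=0: VC-HIT | VC [10, 24, 16]

OUTCOME = VC-HIT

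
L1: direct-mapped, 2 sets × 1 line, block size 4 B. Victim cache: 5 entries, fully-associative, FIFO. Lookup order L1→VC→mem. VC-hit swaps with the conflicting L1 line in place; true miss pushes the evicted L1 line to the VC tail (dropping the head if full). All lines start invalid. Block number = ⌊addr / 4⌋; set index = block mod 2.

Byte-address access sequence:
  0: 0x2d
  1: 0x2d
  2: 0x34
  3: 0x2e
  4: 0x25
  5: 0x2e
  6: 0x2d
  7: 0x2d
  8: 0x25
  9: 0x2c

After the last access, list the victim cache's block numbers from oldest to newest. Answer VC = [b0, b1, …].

VC = [13, 9]

  [0] addr=0x2d blk=11 s=1: MISS | VC []
  [1] addr=0x2d blk=11 s=1: L1-HIT | VC []
  [2] addr=0x34 blk=13 s=1: MISS | VC [11]
  [3] addr=0x2e blk=11 s=1: VC-HIT | VC [13]
  [4] addr=0x25 blk=9 s=1: MISS | VC [13, 11]
  [5] addr=0x2e blk=11 s=1: VC-HIT | VC [13, 9]
  [6] addr=0x2d blk=11 s=1: L1-HIT | VC [13, 9]
  [7] addr=0x2d blk=11 s=1: L1-HIT | VC [13, 9]
  [8] addr=0x25 blk=9 s=1: VC-HIT | VC [13, 11]
  [9] addr=0x2c blk=11 s=1: VC-HIT | VC [13, 9]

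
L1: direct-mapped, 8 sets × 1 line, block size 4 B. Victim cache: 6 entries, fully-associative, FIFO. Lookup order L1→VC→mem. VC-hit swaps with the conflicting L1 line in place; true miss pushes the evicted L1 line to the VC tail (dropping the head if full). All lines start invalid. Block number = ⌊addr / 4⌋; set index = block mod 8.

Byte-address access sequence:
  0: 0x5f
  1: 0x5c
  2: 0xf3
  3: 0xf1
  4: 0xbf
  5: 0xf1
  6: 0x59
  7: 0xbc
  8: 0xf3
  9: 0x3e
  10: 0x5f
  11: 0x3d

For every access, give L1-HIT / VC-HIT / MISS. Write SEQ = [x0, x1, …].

  [0] addr=0x5f blk=23 s=7: MISS | VC []
  [1] addr=0x5c blk=23 s=7: L1-HIT | VC []
  [2] addr=0xf3 blk=60 s=4: MISS | VC []
  [3] addr=0xf1 blk=60 s=4: L1-HIT | VC []
  [4] addr=0xbf blk=47 s=7: MISS | VC [23]
  [5] addr=0xf1 blk=60 s=4: L1-HIT | VC [23]
  [6] addr=0x59 blk=22 s=6: MISS | VC [23]
  [7] addr=0xbc blk=47 s=7: L1-HIT | VC [23]
  [8] addr=0xf3 blk=60 s=4: L1-HIT | VC [23]
  [9] addr=0x3e blk=15 s=7: MISS | VC [23, 47]
  [10] addr=0x5f blk=23 s=7: VC-HIT | VC [15, 47]
  [11] addr=0x3d blk=15 s=7: VC-HIT | VC [23, 47]

SEQ = [MISS, L1-HIT, MISS, L1-HIT, MISS, L1-HIT, MISS, L1-HIT, L1-HIT, MISS, VC-HIT, VC-HIT]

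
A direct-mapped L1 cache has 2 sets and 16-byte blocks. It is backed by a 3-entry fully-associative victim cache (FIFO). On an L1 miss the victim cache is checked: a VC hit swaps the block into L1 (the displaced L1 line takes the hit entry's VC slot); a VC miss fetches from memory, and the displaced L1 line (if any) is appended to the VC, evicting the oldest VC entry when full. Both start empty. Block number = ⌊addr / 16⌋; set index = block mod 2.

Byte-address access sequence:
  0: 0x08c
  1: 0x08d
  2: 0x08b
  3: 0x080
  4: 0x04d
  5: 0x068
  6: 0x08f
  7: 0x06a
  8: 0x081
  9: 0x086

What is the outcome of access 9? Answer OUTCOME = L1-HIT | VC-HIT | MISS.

OUTCOME = L1-HIT

0: 0x8c (blk 8, set 0) → MISS  vc=[]
1: 0x8d (blk 8, set 0) → L1-HIT  vc=[]
2: 0x8b (blk 8, set 0) → L1-HIT  vc=[]
3: 0x80 (blk 8, set 0) → L1-HIT  vc=[]
4: 0x4d (blk 4, set 0) → MISS  vc=[8]
5: 0x68 (blk 6, set 0) → MISS  vc=[8, 4]
6: 0x8f (blk 8, set 0) → VC-HIT  vc=[6, 4]
7: 0x6a (blk 6, set 0) → VC-HIT  vc=[8, 4]
8: 0x81 (blk 8, set 0) → VC-HIT  vc=[6, 4]
9: 0x86 (blk 8, set 0) → L1-HIT  vc=[6, 4]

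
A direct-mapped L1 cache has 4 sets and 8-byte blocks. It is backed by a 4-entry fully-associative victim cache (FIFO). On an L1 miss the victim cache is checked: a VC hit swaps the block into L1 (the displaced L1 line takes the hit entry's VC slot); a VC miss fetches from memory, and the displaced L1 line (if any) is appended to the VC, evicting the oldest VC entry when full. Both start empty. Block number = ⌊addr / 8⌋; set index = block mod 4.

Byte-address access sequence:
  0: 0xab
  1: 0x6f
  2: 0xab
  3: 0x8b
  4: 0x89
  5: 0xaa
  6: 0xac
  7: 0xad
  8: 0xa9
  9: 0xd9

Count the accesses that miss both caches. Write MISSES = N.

#0 0xab→b21/s1 MISS; vc=[]
#1 0x6f→b13/s1 MISS; vc=[21]
#2 0xab→b21/s1 VC-HIT; vc=[13]
#3 0x8b→b17/s1 MISS; vc=[13,21]
#4 0x89→b17/s1 L1-HIT; vc=[13,21]
#5 0xaa→b21/s1 VC-HIT; vc=[13,17]
#6 0xac→b21/s1 L1-HIT; vc=[13,17]
#7 0xad→b21/s1 L1-HIT; vc=[13,17]
#8 0xa9→b21/s1 L1-HIT; vc=[13,17]
#9 0xd9→b27/s3 MISS; vc=[13,17]

MISSES = 4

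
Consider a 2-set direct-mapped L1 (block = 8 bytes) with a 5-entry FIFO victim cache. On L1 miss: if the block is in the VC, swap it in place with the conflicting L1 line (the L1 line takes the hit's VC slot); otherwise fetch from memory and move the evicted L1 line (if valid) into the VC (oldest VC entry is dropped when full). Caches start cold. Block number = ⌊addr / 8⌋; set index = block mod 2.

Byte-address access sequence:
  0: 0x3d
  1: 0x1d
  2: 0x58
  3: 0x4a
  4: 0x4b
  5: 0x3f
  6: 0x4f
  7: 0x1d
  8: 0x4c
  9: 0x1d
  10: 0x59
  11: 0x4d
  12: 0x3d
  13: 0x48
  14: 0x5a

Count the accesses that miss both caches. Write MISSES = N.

  [0] addr=0x3d blk=7 s=1: MISS | VC []
  [1] addr=0x1d blk=3 s=1: MISS | VC [7]
  [2] addr=0x58 blk=11 s=1: MISS | VC [7, 3]
  [3] addr=0x4a blk=9 s=1: MISS | VC [7, 3, 11]
  [4] addr=0x4b blk=9 s=1: L1-HIT | VC [7, 3, 11]
  [5] addr=0x3f blk=7 s=1: VC-HIT | VC [9, 3, 11]
  [6] addr=0x4f blk=9 s=1: VC-HIT | VC [7, 3, 11]
  [7] addr=0x1d blk=3 s=1: VC-HIT | VC [7, 9, 11]
  [8] addr=0x4c blk=9 s=1: VC-HIT | VC [7, 3, 11]
  [9] addr=0x1d blk=3 s=1: VC-HIT | VC [7, 9, 11]
  [10] addr=0x59 blk=11 s=1: VC-HIT | VC [7, 9, 3]
  [11] addr=0x4d blk=9 s=1: VC-HIT | VC [7, 11, 3]
  [12] addr=0x3d blk=7 s=1: VC-HIT | VC [9, 11, 3]
  [13] addr=0x48 blk=9 s=1: VC-HIT | VC [7, 11, 3]
  [14] addr=0x5a blk=11 s=1: VC-HIT | VC [7, 9, 3]

MISSES = 4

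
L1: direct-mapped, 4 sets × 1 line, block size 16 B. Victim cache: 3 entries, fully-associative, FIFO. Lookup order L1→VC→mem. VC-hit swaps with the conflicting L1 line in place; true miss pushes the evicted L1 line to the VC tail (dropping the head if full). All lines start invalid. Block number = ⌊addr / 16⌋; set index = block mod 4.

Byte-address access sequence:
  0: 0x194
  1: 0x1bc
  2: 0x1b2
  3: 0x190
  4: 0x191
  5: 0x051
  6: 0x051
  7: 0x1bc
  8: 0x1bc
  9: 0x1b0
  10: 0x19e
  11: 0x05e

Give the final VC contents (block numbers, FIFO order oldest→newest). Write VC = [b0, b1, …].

#0 0x194→b25/s1 MISS; vc=[]
#1 0x1bc→b27/s3 MISS; vc=[]
#2 0x1b2→b27/s3 L1-HIT; vc=[]
#3 0x190→b25/s1 L1-HIT; vc=[]
#4 0x191→b25/s1 L1-HIT; vc=[]
#5 0x51→b5/s1 MISS; vc=[25]
#6 0x51→b5/s1 L1-HIT; vc=[25]
#7 0x1bc→b27/s3 L1-HIT; vc=[25]
#8 0x1bc→b27/s3 L1-HIT; vc=[25]
#9 0x1b0→b27/s3 L1-HIT; vc=[25]
#10 0x19e→b25/s1 VC-HIT; vc=[5]
#11 0x5e→b5/s1 VC-HIT; vc=[25]

VC = [25]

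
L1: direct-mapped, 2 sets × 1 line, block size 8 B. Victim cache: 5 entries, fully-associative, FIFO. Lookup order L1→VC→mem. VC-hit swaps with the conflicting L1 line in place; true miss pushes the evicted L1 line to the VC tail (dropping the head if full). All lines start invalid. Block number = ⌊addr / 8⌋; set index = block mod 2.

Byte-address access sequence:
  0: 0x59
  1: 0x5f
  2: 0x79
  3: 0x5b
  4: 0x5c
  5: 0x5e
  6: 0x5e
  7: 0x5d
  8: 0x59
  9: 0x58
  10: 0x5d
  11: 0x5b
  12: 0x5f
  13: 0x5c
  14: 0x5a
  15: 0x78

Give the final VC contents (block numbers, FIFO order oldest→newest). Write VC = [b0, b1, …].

VC = [11]

  [0] addr=0x59 blk=11 s=1: MISS | VC []
  [1] addr=0x5f blk=11 s=1: L1-HIT | VC []
  [2] addr=0x79 blk=15 s=1: MISS | VC [11]
  [3] addr=0x5b blk=11 s=1: VC-HIT | VC [15]
  [4] addr=0x5c blk=11 s=1: L1-HIT | VC [15]
  [5] addr=0x5e blk=11 s=1: L1-HIT | VC [15]
  [6] addr=0x5e blk=11 s=1: L1-HIT | VC [15]
  [7] addr=0x5d blk=11 s=1: L1-HIT | VC [15]
  [8] addr=0x59 blk=11 s=1: L1-HIT | VC [15]
  [9] addr=0x58 blk=11 s=1: L1-HIT | VC [15]
  [10] addr=0x5d blk=11 s=1: L1-HIT | VC [15]
  [11] addr=0x5b blk=11 s=1: L1-HIT | VC [15]
  [12] addr=0x5f blk=11 s=1: L1-HIT | VC [15]
  [13] addr=0x5c blk=11 s=1: L1-HIT | VC [15]
  [14] addr=0x5a blk=11 s=1: L1-HIT | VC [15]
  [15] addr=0x78 blk=15 s=1: VC-HIT | VC [11]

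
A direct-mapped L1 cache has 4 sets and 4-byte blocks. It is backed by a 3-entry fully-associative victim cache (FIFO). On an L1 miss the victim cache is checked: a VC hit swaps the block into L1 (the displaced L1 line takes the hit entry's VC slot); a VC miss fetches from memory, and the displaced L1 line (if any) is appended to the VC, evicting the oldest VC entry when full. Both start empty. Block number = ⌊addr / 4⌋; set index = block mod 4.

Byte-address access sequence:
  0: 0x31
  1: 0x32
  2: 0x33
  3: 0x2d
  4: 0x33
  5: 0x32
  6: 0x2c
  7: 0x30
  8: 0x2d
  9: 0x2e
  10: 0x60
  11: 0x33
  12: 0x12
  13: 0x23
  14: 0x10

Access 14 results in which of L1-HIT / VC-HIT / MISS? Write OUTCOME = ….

OUTCOME = VC-HIT

#0 0x31→b12/s0 MISS; vc=[]
#1 0x32→b12/s0 L1-HIT; vc=[]
#2 0x33→b12/s0 L1-HIT; vc=[]
#3 0x2d→b11/s3 MISS; vc=[]
#4 0x33→b12/s0 L1-HIT; vc=[]
#5 0x32→b12/s0 L1-HIT; vc=[]
#6 0x2c→b11/s3 L1-HIT; vc=[]
#7 0x30→b12/s0 L1-HIT; vc=[]
#8 0x2d→b11/s3 L1-HIT; vc=[]
#9 0x2e→b11/s3 L1-HIT; vc=[]
#10 0x60→b24/s0 MISS; vc=[12]
#11 0x33→b12/s0 VC-HIT; vc=[24]
#12 0x12→b4/s0 MISS; vc=[24,12]
#13 0x23→b8/s0 MISS; vc=[24,12,4]
#14 0x10→b4/s0 VC-HIT; vc=[24,12,8]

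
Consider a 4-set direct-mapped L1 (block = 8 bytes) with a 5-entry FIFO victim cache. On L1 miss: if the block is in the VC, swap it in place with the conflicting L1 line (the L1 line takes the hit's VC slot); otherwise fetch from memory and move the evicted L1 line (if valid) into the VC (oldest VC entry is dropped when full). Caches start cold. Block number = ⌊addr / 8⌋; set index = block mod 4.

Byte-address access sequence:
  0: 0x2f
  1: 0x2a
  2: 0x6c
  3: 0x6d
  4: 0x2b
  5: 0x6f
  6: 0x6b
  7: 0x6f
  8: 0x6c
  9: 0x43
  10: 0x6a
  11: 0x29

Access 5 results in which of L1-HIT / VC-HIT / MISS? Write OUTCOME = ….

  [0] addr=0x2f blk=5 s=1: MISS | VC []
  [1] addr=0x2a blk=5 s=1: L1-HIT | VC []
  [2] addr=0x6c blk=13 s=1: MISS | VC [5]
  [3] addr=0x6d blk=13 s=1: L1-HIT | VC [5]
  [4] addr=0x2b blk=5 s=1: VC-HIT | VC [13]
  [5] addr=0x6f blk=13 s=1: VC-HIT | VC [5]
  [6] addr=0x6b blk=13 s=1: L1-HIT | VC [5]
  [7] addr=0x6f blk=13 s=1: L1-HIT | VC [5]
  [8] addr=0x6c blk=13 s=1: L1-HIT | VC [5]
  [9] addr=0x43 blk=8 s=0: MISS | VC [5]
  [10] addr=0x6a blk=13 s=1: L1-HIT | VC [5]
  [11] addr=0x29 blk=5 s=1: VC-HIT | VC [13]

OUTCOME = VC-HIT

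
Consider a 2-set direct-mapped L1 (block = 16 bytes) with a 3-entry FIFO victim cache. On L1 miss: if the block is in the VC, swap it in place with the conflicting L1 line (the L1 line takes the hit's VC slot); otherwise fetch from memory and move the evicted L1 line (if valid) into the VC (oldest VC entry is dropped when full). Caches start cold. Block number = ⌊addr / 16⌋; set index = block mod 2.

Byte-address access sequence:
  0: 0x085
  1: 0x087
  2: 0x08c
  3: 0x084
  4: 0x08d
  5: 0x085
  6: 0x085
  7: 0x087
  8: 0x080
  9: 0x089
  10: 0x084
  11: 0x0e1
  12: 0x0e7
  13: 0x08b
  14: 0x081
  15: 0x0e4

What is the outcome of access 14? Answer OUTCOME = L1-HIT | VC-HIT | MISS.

  [0] addr=0x85 blk=8 s=0: MISS | VC []
  [1] addr=0x87 blk=8 s=0: L1-HIT | VC []
  [2] addr=0x8c blk=8 s=0: L1-HIT | VC []
  [3] addr=0x84 blk=8 s=0: L1-HIT | VC []
  [4] addr=0x8d blk=8 s=0: L1-HIT | VC []
  [5] addr=0x85 blk=8 s=0: L1-HIT | VC []
  [6] addr=0x85 blk=8 s=0: L1-HIT | VC []
  [7] addr=0x87 blk=8 s=0: L1-HIT | VC []
  [8] addr=0x80 blk=8 s=0: L1-HIT | VC []
  [9] addr=0x89 blk=8 s=0: L1-HIT | VC []
  [10] addr=0x84 blk=8 s=0: L1-HIT | VC []
  [11] addr=0xe1 blk=14 s=0: MISS | VC [8]
  [12] addr=0xe7 blk=14 s=0: L1-HIT | VC [8]
  [13] addr=0x8b blk=8 s=0: VC-HIT | VC [14]
  [14] addr=0x81 blk=8 s=0: L1-HIT | VC [14]
  [15] addr=0xe4 blk=14 s=0: VC-HIT | VC [8]

OUTCOME = L1-HIT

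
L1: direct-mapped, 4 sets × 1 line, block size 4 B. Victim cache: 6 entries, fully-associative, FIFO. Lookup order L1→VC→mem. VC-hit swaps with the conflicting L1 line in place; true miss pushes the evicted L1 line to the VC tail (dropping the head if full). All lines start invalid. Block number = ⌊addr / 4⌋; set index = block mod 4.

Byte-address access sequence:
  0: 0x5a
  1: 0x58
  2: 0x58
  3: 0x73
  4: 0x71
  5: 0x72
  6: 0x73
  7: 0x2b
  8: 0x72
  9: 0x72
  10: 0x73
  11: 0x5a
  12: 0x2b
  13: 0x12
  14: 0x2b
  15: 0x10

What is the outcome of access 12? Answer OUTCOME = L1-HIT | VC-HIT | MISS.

OUTCOME = VC-HIT

0: 0x5a (blk 22, set 2) → MISS  vc=[]
1: 0x58 (blk 22, set 2) → L1-HIT  vc=[]
2: 0x58 (blk 22, set 2) → L1-HIT  vc=[]
3: 0x73 (blk 28, set 0) → MISS  vc=[]
4: 0x71 (blk 28, set 0) → L1-HIT  vc=[]
5: 0x72 (blk 28, set 0) → L1-HIT  vc=[]
6: 0x73 (blk 28, set 0) → L1-HIT  vc=[]
7: 0x2b (blk 10, set 2) → MISS  vc=[22]
8: 0x72 (blk 28, set 0) → L1-HIT  vc=[22]
9: 0x72 (blk 28, set 0) → L1-HIT  vc=[22]
10: 0x73 (blk 28, set 0) → L1-HIT  vc=[22]
11: 0x5a (blk 22, set 2) → VC-HIT  vc=[10]
12: 0x2b (blk 10, set 2) → VC-HIT  vc=[22]
13: 0x12 (blk 4, set 0) → MISS  vc=[22, 28]
14: 0x2b (blk 10, set 2) → L1-HIT  vc=[22, 28]
15: 0x10 (blk 4, set 0) → L1-HIT  vc=[22, 28]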